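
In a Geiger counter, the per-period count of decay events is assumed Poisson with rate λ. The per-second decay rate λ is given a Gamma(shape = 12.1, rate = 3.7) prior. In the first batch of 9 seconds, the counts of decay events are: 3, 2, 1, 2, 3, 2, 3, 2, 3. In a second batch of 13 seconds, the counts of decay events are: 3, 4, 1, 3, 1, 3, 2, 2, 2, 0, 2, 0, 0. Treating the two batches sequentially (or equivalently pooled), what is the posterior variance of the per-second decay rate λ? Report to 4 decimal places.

With a Gamma(shape α, rate β) prior, the Poisson likelihood is conjugate: the posterior is Gamma(α + ΣXᵢ, β + n).
Batch 1: sum of counts S = 21 over n = 9 seconds.
After batch 1: Gamma(α+S, β+n) = Gamma(12.1+21, 3.7+9) = Gamma(33.1, 12.7).
Batch 2: sum of counts S = 23 over n = 13 seconds.
After batch 2: Gamma(α+S, β+n) = Gamma(33.1+23, 12.7+13) = Gamma(56.1, 25.7).
Var = α/β² = 56.1/25.7² = 0.0849.

0.0849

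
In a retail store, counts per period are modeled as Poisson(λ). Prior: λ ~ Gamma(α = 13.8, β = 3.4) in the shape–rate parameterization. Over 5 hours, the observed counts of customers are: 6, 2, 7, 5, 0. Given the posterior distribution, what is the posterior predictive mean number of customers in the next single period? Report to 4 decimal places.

With a Gamma(shape α, rate β) prior, the Poisson likelihood is conjugate: the posterior is Gamma(α + ΣXᵢ, β + n).
Sum of counts S = 20 over n = 5 hours.
Posterior: Gamma(α+S, β+n) = Gamma(13.8+20, 3.4+5) = Gamma(33.8, 8.4).
The predictive distribution for one future period is NegBinom with mean α/β = 4.0238.

4.0238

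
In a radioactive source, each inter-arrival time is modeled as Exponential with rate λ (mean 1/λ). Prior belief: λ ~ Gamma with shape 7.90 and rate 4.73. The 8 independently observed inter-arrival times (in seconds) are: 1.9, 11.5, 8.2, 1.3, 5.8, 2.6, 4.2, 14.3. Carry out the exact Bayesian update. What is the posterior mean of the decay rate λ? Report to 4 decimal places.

0.2916

With a Gamma(shape α, rate β) prior on the exponential rate λ, the posterior after n observations with total T = Σxᵢ is Gamma(α+n, β+T).
Sum of observations T = 49.8 seconds; n = 8.
Posterior: Gamma(7.90+8, 4.73+49.8) = Gamma(15.90, 54.53).
Posterior mean of λ = α/β = 15.90/54.53 = 0.2916.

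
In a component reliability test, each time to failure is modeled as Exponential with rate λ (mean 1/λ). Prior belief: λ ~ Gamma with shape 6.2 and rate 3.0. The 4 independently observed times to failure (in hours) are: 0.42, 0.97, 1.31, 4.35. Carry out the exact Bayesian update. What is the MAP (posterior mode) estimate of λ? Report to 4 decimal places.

0.9154

With a Gamma(shape α, rate β) prior on the exponential rate λ, the posterior after n observations with total T = Σxᵢ is Gamma(α+n, β+T).
Sum of observations T = 7.05 hours; n = 4.
Posterior: Gamma(6.2+4, 3.0+7.05) = Gamma(10.2, 10.05).
Mode = (α−1)/β = 0.9154.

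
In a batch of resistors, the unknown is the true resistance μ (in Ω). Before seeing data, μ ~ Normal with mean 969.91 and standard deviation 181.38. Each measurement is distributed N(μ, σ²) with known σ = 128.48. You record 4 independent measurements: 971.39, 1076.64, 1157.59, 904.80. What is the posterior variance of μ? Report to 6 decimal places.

For Normal data with known variance σ², a Normal(μ₀, σ₀²) prior on μ is conjugate. Posterior precision = 1/σ₀² + n/σ²; posterior mean is the precision-weighted average of μ₀ and x̄.
σ₀² = 181.38² = 32898.7044, σ² = 128.48² = 16507.1104; σ² + n·σ₀² = 16507.1104 + 4·32898.7044 = 148101.928.
Posterior precision = 1/σ₀² + n/σ² = 1/32898.7044 + 4/16507.1104 = (σ² + n·σ₀²)/(σ₀²σ²) = 148101.928/(32898.7044·16507.1104); posterior variance σₙ² = σ₀²σ²/(σ² + n·σ₀²) = 32898.7044·16507.1104/148101.928 = 3666.816178.

3666.816178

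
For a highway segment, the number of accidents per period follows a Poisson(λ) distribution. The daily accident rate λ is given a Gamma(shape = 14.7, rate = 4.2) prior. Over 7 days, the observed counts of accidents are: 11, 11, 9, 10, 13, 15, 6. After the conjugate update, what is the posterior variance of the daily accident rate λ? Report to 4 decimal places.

0.7151

With a Gamma(shape α, rate β) prior, the Poisson likelihood is conjugate: the posterior is Gamma(α + ΣXᵢ, β + n).
Sum of counts S = 75 over n = 7 days.
Posterior: Gamma(α+S, β+n) = Gamma(14.7+75, 4.2+7) = Gamma(89.7, 11.2).
Var = α/β² = 89.7/11.2² = 0.7151.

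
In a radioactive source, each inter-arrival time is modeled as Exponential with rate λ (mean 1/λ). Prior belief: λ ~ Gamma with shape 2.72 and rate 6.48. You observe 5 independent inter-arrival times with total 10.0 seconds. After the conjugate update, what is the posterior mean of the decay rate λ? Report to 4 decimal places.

With a Gamma(shape α, rate β) prior on the exponential rate λ, the posterior after n observations with total T = Σxᵢ is Gamma(α+n, β+T).
Posterior: Gamma(2.72+5, 6.48+10.0) = Gamma(7.72, 16.48).
Posterior mean of λ = α/β = 7.72/16.48 = 0.4684.

0.4684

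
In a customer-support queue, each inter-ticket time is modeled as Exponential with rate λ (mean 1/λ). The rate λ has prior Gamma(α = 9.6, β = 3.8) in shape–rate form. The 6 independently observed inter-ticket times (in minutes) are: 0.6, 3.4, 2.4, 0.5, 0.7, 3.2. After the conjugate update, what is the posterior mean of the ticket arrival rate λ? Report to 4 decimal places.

With a Gamma(shape α, rate β) prior on the exponential rate λ, the posterior after n observations with total T = Σxᵢ is Gamma(α+n, β+T).
Sum of observations T = 10.8 minutes; n = 6.
Posterior: Gamma(9.6+6, 3.8+10.8) = Gamma(15.6, 14.6).
Posterior mean of λ = α/β = 15.6/14.6 = 1.0685.

1.0685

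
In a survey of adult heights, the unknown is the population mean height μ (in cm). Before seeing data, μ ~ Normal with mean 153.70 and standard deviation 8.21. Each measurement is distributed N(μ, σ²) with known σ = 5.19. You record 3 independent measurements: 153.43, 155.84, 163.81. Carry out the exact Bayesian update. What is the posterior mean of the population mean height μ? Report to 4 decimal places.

157.2239

For Normal data with known variance σ², a Normal(μ₀, σ₀²) prior on μ is conjugate. Posterior precision = 1/σ₀² + n/σ²; posterior mean is the precision-weighted average of μ₀ and x̄.
Σxᵢ = 153.43 + 155.84 + 163.81 = 473.08, so n·x̄ = 473.08.
σ₀² = 8.21² = 67.4041, σ² = 5.19² = 26.9361; σ² + n·σ₀² = 26.9361 + 3·67.4041 = 229.1484.
Posterior mean = (μ₀/σ₀² + n·x̄/σ²)/(1/σ₀² + n/σ²) = (σ²·μ₀ + σ₀²·n·x̄)/(σ² + n·σ₀²) = (26.9361·153.70 + 67.4041·473.08)/229.1484 = 36027.610198/229.1484 = 157.2239.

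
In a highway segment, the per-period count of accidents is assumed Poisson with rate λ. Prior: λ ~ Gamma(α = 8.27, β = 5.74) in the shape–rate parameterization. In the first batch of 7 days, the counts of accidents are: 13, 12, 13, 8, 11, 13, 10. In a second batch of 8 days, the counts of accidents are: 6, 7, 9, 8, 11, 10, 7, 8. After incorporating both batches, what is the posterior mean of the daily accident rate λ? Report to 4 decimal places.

With a Gamma(shape α, rate β) prior, the Poisson likelihood is conjugate: the posterior is Gamma(α + ΣXᵢ, β + n).
Batch 1: sum of counts S = 80 over n = 7 days.
After batch 1: Gamma(α+S, β+n) = Gamma(8.27+80, 5.74+7) = Gamma(88.27, 12.74).
Batch 2: sum of counts S = 66 over n = 8 days.
After batch 2: Gamma(α+S, β+n) = Gamma(88.27+66, 12.74+8) = Gamma(154.27, 20.74).
Posterior mean = α/β = 154.27/20.74 = 7.4383.

7.4383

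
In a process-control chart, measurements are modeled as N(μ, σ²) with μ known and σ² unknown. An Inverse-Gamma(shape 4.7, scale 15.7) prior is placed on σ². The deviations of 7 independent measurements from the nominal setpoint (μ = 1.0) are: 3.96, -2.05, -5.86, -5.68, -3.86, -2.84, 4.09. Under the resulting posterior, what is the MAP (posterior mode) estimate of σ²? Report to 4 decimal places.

With known mean μ and an Inverse-Gamma(α, β) prior on σ², the Normal likelihood is conjugate: posterior is Inv-Gamma(α + n/2, β + Σ(xᵢ−μ)²/2).
Σ(xᵢ−μ)² = (3.96)² + (-2.05)² + (-5.86)² + (-5.68)² + (-3.86)² + (-2.84)² + (4.09)² = 126.1794.
Posterior: Inv-Gamma(4.7 + 7/2, 15.7 + 126.1794/2) = Inv-Gamma(8.20, 78.78970).
Mode = β/(α+1) = 78.78970/9.20 = 8.5641.

8.5641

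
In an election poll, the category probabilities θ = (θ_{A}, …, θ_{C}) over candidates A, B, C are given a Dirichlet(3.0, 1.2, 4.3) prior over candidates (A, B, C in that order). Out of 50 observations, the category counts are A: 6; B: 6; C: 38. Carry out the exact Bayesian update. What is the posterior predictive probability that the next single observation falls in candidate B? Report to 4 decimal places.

0.1231

The Dirichlet prior is conjugate to the Multinomial likelihood: each posterior αⱼ = prior αⱼ + observed count nⱼ.
Posterior concentration: (9.0, 7.2, 42.3), total = 58.5.
P(next = B | data) = α_{B}/Σα = 0.1231.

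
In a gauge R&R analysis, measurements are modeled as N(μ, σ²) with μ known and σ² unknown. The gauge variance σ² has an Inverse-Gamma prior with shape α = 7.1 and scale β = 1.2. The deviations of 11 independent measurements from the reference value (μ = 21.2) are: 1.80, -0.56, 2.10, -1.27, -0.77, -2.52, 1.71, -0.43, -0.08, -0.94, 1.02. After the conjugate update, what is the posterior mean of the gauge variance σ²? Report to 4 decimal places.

1.0327

With known mean μ and an Inverse-Gamma(α, β) prior on σ², the Normal likelihood is conjugate: posterior is Inv-Gamma(α + n/2, β + Σ(xᵢ−μ)²/2).
Σ(xᵢ−μ)² = (1.80)² + (-0.56)² + (2.10)² + (-1.27)² + (-0.77)² + (-2.52)² + (1.71)² + (-0.43)² + (-0.08)² + (-0.94)² + (1.02)² = 21.5592.
Posterior: Inv-Gamma(7.1 + 11/2, 1.2 + 21.5592/2) = Inv-Gamma(12.60, 11.97960).
E[σ²|data] = β/(α−1) = 11.97960/11.60 = 1.0327.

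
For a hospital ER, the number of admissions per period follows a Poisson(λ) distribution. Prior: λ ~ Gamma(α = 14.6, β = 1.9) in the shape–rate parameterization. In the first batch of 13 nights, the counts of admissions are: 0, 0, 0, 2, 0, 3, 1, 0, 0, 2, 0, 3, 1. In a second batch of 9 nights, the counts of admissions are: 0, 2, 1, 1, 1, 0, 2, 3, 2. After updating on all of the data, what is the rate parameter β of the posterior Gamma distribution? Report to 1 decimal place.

23.9

With a Gamma(shape α, rate β) prior, the Poisson likelihood is conjugate: the posterior is Gamma(α + ΣXᵢ, β + n).
Batch 1: sum of counts S = 12 over n = 13 nights.
After batch 1: Gamma(α+S, β+n) = Gamma(14.6+12, 1.9+13) = Gamma(26.6, 14.9).
Batch 2: sum of counts S = 12 over n = 9 nights.
After batch 2: Gamma(α+S, β+n) = Gamma(26.6+12, 14.9+9) = Gamma(38.6, 23.9).
Posterior β = 23.9.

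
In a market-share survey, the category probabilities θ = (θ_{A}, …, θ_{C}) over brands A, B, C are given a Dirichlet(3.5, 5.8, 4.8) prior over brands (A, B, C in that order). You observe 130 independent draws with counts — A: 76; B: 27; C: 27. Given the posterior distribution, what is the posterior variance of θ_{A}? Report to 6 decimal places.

0.001705

The Dirichlet prior is conjugate to the Multinomial likelihood: each posterior αⱼ = prior αⱼ + observed count nⱼ.
Posterior concentration: (79.5, 32.8, 31.8), total = 144.1.
Var[θ_j] = α_j(Σα−α_j)/((Σα)²(Σα+1)) = 79.5·64.6/(144.1²·145.1) = 0.001705.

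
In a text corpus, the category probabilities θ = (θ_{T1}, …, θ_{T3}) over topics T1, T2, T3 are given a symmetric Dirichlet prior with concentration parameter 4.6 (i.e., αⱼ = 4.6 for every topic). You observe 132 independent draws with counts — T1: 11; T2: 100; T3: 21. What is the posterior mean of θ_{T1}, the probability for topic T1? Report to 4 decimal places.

The Dirichlet prior is conjugate to the Multinomial likelihood: each posterior αⱼ = prior αⱼ + observed count nⱼ.
Posterior concentration: (15.6, 104.6, 25.6), total = 145.8.
E[θ_{T1}|data] = α_{T1}/Σα = 15.6/145.8 = 0.1070.

0.1070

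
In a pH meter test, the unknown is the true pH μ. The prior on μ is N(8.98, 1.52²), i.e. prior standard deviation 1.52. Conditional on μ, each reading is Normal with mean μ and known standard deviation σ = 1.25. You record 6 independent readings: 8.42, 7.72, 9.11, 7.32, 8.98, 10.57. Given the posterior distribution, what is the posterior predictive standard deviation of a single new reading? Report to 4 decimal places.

1.3403

For Normal data with known variance σ², a Normal(μ₀, σ₀²) prior on μ is conjugate. Posterior precision = 1/σ₀² + n/σ²; posterior mean is the precision-weighted average of μ₀ and x̄.
σ₀² = 1.52² = 2.3104, σ² = 1.25² = 1.5625; σ² + n·σ₀² = 1.5625 + 6·2.3104 = 15.4249.
Posterior precision = 1/σ₀² + n/σ² = 1/2.3104 + 6/1.5625 = (σ² + n·σ₀²)/(σ₀²σ²) = 15.4249/(2.3104·1.5625); posterior variance σₙ² = σ₀²σ²/(σ² + n·σ₀²) = 2.3104·1.5625/15.4249 = 0.234037.
Predictive variance for one new observation = σₙ² + σ² = 2.3104·1.5625/15.4249 + 1.5625 = σ²·(σ₀² + 15.4249)/15.4249 = 1.5625·17.7353/15.4249 = 1.796537; SD = √(1.5625·17.7353/15.4249) = 1.3403.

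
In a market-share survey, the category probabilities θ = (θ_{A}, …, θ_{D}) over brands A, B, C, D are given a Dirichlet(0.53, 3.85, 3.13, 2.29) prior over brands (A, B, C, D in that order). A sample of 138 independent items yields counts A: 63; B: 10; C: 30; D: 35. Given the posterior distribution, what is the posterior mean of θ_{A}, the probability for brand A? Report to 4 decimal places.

0.4298

The Dirichlet prior is conjugate to the Multinomial likelihood: each posterior αⱼ = prior αⱼ + observed count nⱼ.
Posterior concentration: (63.53, 13.85, 33.13, 37.29), total = 147.80.
E[θ_{A}|data] = α_{A}/Σα = 63.53/147.80 = 0.4298.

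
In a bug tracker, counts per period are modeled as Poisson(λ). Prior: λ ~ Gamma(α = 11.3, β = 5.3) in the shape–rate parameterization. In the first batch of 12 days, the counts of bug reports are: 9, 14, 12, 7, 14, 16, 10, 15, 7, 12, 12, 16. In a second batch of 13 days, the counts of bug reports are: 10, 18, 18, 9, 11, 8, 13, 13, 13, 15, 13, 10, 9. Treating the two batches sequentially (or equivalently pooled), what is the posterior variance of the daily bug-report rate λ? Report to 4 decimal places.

0.3434

With a Gamma(shape α, rate β) prior, the Poisson likelihood is conjugate: the posterior is Gamma(α + ΣXᵢ, β + n).
Batch 1: sum of counts S = 144 over n = 12 days.
After batch 1: Gamma(α+S, β+n) = Gamma(11.3+144, 5.3+12) = Gamma(155.3, 17.3).
Batch 2: sum of counts S = 160 over n = 13 days.
After batch 2: Gamma(α+S, β+n) = Gamma(155.3+160, 17.3+13) = Gamma(315.3, 30.3).
Var = α/β² = 315.3/30.3² = 0.3434.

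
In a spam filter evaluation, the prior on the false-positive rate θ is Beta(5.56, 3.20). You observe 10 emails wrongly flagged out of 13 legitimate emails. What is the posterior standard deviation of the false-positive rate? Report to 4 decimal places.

The Beta prior is conjugate to a Binomial/Bernoulli likelihood; the update adds successes to α and failures to β.
Posterior: Beta(α+k, β+n−k) = Beta(5.56+10, 3.20+3) = Beta(15.56, 6.20).
Var = αβ/((α+β)²(α+β+1)) = 15.56·6.20/(21.76²·22.76) = 0.00895182; SD = √0.00895182 = 0.0946.

0.0946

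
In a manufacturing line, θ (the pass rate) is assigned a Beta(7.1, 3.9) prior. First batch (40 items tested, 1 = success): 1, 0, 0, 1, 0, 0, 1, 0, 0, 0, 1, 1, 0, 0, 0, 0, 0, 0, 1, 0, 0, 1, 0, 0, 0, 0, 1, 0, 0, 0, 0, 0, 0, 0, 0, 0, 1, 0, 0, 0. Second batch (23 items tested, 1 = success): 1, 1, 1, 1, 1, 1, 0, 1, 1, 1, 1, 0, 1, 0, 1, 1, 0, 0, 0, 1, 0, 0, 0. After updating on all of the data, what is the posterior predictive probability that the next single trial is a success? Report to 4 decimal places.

The Beta prior is conjugate to a Binomial/Bernoulli likelihood; the update adds successes to α and failures to β.
After batch 1: Beta(7.1+9, 3.9+31) = Beta(16.1, 34.9).
After batch 2: Beta(16.1+14, 34.9+9) = Beta(30.1, 43.9).
For a single future Bernoulli trial, P(success | data) = α/(α+β) = 0.4068.

0.4068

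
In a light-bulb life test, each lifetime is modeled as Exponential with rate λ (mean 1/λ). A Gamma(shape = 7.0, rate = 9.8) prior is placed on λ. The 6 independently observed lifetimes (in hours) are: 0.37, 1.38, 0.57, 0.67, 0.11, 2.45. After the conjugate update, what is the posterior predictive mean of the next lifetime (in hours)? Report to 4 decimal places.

With a Gamma(shape α, rate β) prior on the exponential rate λ, the posterior after n observations with total T = Σxᵢ is Gamma(α+n, β+T).
Sum of observations T = 5.55 hours; n = 6.
Posterior: Gamma(7.0+6, 9.8+5.55) = Gamma(13.0, 15.35).
The predictive distribution for the next observation is Lomax; its mean is β/(α−1) = 15.35/12.0 = 1.2792.

1.2792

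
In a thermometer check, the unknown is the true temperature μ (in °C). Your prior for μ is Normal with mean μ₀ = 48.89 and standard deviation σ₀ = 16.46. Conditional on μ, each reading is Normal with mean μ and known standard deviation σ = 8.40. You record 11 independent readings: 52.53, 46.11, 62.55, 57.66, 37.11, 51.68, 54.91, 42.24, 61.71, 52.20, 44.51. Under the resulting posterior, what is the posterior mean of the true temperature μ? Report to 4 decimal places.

For Normal data with known variance σ², a Normal(μ₀, σ₀²) prior on μ is conjugate. Posterior precision = 1/σ₀² + n/σ²; posterior mean is the precision-weighted average of μ₀ and x̄.
Σxᵢ = 52.53 + 46.11 + 62.55 + 57.66 + 37.11 + 51.68 + 54.91 + 42.24 + 61.71 + 52.20 + 44.51 = 563.21, so n·x̄ = 563.21.
σ₀² = 16.46² = 270.9316, σ² = 8.40² = 70.56; σ² + n·σ₀² = 70.56 + 11·270.9316 = 3050.8076.
Posterior mean = (μ₀/σ₀² + n·x̄/σ²)/(1/σ₀² + n/σ²) = (σ²·μ₀ + σ₀²·n·x̄)/(σ² + n·σ₀²) = (70.56·48.89 + 270.9316·563.21)/3050.8076 = 156041.064836/3050.8076 = 51.1475.

51.1475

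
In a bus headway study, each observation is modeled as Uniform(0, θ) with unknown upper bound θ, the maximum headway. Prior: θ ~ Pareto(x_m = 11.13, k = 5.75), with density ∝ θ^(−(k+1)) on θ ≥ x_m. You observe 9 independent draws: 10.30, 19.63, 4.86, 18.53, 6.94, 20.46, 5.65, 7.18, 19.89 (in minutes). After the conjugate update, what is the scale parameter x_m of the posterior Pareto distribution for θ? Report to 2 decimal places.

A Pareto(scale x_m, shape k) prior on the upper bound θ of Uniform(0, θ) is conjugate: posterior is Pareto(max(x_m, max xᵢ), k + n).
Sample maximum = 20.46; prior scale x_m = 11.13 → posterior scale = max = 20.46.
Posterior shape = 5.75 + 9 = 14.75.
Posterior scale x_m = 20.46.

20.46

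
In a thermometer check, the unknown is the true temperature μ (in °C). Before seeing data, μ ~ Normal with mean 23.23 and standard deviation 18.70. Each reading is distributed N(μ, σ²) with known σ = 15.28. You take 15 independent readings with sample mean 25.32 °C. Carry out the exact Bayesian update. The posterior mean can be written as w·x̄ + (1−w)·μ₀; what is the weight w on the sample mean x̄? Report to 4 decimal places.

For Normal data with known variance σ², a Normal(μ₀, σ₀²) prior on μ is conjugate. Posterior precision = 1/σ₀² + n/σ²; posterior mean is the precision-weighted average of μ₀ and x̄.
σ₀² = 18.70² = 349.69, σ² = 15.28² = 233.4784. Prior precision 1/σ₀² = 1/349.69; data precision n/σ² = 15/233.4784.
w = (n/σ²)/(1/σ₀² + n/σ²) = n·σ₀²/(σ² + n·σ₀²) = 15·349.69/(233.4784 + 15·349.69) = 5245.35/5478.8284 = 0.9574.

0.9574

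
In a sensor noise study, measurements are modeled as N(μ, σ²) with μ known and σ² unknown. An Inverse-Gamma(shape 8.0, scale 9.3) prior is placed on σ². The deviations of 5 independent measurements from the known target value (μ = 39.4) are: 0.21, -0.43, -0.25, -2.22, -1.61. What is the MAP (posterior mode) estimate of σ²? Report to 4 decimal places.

With known mean μ and an Inverse-Gamma(α, β) prior on σ², the Normal likelihood is conjugate: posterior is Inv-Gamma(α + n/2, β + Σ(xᵢ−μ)²/2).
Σ(xᵢ−μ)² = (0.21)² + (-0.43)² + (-0.25)² + (-2.22)² + (-1.61)² = 7.8120.
Posterior: Inv-Gamma(8.0 + 5/2, 9.3 + 7.8120/2) = Inv-Gamma(10.50, 13.20600).
Mode = β/(α+1) = 13.20600/11.50 = 1.1483.

1.1483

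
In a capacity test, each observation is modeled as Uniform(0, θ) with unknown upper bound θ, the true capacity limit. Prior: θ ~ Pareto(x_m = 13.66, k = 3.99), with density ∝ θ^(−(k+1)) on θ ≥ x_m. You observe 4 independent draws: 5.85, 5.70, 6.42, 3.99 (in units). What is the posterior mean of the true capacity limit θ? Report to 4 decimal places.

A Pareto(scale x_m, shape k) prior on the upper bound θ of Uniform(0, θ) is conjugate: posterior is Pareto(max(x_m, max xᵢ), k + n).
Sample maximum = 6.42; prior scale x_m = 13.66 → posterior scale = max = 13.66.
Posterior shape = 3.99 + 4 = 7.99.
E[θ|data] = k·x_m/(k−1) = 7.99·13.66/6.99 = 15.6142.

15.6142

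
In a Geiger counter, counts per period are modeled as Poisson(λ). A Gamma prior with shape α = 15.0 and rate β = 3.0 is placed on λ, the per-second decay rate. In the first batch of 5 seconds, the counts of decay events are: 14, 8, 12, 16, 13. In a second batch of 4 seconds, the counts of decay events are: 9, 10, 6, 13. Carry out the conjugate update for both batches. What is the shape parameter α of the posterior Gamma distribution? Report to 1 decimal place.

With a Gamma(shape α, rate β) prior, the Poisson likelihood is conjugate: the posterior is Gamma(α + ΣXᵢ, β + n).
Batch 1: sum of counts S = 63 over n = 5 seconds.
After batch 1: Gamma(α+S, β+n) = Gamma(15.0+63, 3.0+5) = Gamma(78.0, 8.0).
Batch 2: sum of counts S = 38 over n = 4 seconds.
After batch 2: Gamma(α+S, β+n) = Gamma(78.0+38, 8.0+4) = Gamma(116.0, 12.0).
Posterior α = 116.0.

116.0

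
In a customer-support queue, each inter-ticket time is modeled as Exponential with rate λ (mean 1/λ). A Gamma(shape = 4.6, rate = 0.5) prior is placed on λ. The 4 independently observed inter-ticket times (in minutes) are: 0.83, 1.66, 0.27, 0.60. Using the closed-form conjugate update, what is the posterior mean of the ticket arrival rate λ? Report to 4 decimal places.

2.2280

With a Gamma(shape α, rate β) prior on the exponential rate λ, the posterior after n observations with total T = Σxᵢ is Gamma(α+n, β+T).
Sum of observations T = 3.36 minutes; n = 4.
Posterior: Gamma(4.6+4, 0.5+3.36) = Gamma(8.6, 3.86).
Posterior mean of λ = α/β = 8.6/3.86 = 2.2280.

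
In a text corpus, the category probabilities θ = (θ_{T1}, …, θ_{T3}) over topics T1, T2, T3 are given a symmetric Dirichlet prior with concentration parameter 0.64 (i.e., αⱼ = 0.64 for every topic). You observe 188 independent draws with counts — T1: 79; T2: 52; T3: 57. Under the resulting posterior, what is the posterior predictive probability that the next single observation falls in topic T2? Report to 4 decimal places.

0.2772

The Dirichlet prior is conjugate to the Multinomial likelihood: each posterior αⱼ = prior αⱼ + observed count nⱼ.
Posterior concentration: (79.64, 52.64, 57.64), total = 189.92.
P(next = T2 | data) = α_{T2}/Σα = 0.2772.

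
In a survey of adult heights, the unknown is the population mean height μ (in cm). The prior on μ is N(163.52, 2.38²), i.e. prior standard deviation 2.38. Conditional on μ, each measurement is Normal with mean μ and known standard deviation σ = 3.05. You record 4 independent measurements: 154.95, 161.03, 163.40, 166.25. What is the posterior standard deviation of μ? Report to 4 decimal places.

1.2840

For Normal data with known variance σ², a Normal(μ₀, σ₀²) prior on μ is conjugate. Posterior precision = 1/σ₀² + n/σ²; posterior mean is the precision-weighted average of μ₀ and x̄.
σ₀² = 2.38² = 5.6644, σ² = 3.05² = 9.3025; σ² + n·σ₀² = 9.3025 + 4·5.6644 = 31.9601.
Posterior precision = 1/σ₀² + n/σ² = 1/5.6644 + 4/9.3025 = (σ² + n·σ₀²)/(σ₀²σ²) = 31.9601/(5.6644·9.3025); posterior variance σₙ² = σ₀²σ²/(σ² + n·σ₀²) = 5.6644·9.3025/31.9601 = 1.648715.
Posterior SD = √σₙ² = √(5.6644·9.3025/31.9601) = 1.2840.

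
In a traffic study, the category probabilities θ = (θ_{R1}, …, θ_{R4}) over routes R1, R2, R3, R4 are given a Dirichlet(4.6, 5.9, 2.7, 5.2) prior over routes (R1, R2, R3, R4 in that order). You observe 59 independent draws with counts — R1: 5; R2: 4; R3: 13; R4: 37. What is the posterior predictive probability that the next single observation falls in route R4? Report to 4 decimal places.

The Dirichlet prior is conjugate to the Multinomial likelihood: each posterior αⱼ = prior αⱼ + observed count nⱼ.
Posterior concentration: (9.6, 9.9, 15.7, 42.2), total = 77.4.
P(next = R4 | data) = α_{R4}/Σα = 0.5452.

0.5452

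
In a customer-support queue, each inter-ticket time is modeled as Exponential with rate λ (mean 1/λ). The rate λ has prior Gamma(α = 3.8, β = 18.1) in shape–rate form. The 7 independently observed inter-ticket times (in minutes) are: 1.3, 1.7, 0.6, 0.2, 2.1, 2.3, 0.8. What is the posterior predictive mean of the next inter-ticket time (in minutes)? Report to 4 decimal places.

With a Gamma(shape α, rate β) prior on the exponential rate λ, the posterior after n observations with total T = Σxᵢ is Gamma(α+n, β+T).
Sum of observations T = 9.0 minutes; n = 7.
Posterior: Gamma(3.8+7, 18.1+9.0) = Gamma(10.8, 27.1).
The predictive distribution for the next observation is Lomax; its mean is β/(α−1) = 27.1/9.8 = 2.7653.

2.7653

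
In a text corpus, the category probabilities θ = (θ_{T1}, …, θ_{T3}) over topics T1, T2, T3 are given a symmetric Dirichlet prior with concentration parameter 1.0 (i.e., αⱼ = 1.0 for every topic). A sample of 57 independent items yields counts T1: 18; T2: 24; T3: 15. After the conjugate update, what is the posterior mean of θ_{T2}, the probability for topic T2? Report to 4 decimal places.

The Dirichlet prior is conjugate to the Multinomial likelihood: each posterior αⱼ = prior αⱼ + observed count nⱼ.
Posterior concentration: (19.0, 25.0, 16.0), total = 60.0.
E[θ_{T2}|data] = α_{T2}/Σα = 25.0/60.0 = 0.4167.

0.4167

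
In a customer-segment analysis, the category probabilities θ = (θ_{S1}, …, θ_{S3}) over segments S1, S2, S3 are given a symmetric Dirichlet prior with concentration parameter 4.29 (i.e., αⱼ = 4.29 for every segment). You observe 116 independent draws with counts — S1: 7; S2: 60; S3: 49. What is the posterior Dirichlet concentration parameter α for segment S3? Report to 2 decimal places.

53.29

The Dirichlet prior is conjugate to the Multinomial likelihood: each posterior αⱼ = prior αⱼ + observed count nⱼ.
Posterior concentration: (11.29, 64.29, 53.29), total = 128.87.
α_{S3} = 4.29 + 49 = 53.29.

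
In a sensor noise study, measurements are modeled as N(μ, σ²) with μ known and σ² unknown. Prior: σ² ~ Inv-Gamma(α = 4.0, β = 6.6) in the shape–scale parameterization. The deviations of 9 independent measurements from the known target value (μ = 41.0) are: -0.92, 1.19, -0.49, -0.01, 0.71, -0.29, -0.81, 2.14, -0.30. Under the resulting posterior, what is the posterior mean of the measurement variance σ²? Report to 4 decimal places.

With known mean μ and an Inverse-Gamma(α, β) prior on σ², the Normal likelihood is conjugate: posterior is Inv-Gamma(α + n/2, β + Σ(xᵢ−μ)²/2).
Σ(xᵢ−μ)² = (-0.92)² + (1.19)² + (-0.49)² + (-0.01)² + (0.71)² + (-0.29)² + (-0.81)² + (2.14)² + (-0.30)² = 8.4166.
Posterior: Inv-Gamma(4.0 + 9/2, 6.6 + 8.4166/2) = Inv-Gamma(8.50, 10.80830).
E[σ²|data] = β/(α−1) = 10.80830/7.50 = 1.4411.

1.4411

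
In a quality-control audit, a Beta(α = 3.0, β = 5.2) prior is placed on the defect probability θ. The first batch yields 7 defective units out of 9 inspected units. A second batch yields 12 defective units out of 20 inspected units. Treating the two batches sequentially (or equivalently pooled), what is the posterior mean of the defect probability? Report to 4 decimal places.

The Beta prior is conjugate to a Binomial/Bernoulli likelihood; the update adds successes to α and failures to β.
After batch 1: Beta(3.0+7, 5.2+2) = Beta(10.0, 7.2).
After batch 2: Beta(10.0+12, 7.2+8) = Beta(22.0, 15.2).
Posterior mean = α/(α+β) = 22.0/37.2 = 0.5914.

0.5914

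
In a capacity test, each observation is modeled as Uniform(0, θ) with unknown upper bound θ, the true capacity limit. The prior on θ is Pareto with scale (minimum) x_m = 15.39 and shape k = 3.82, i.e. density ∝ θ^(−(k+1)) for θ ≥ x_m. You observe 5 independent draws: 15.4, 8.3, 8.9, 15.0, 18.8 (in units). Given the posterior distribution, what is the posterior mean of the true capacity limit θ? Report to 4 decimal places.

21.2041

A Pareto(scale x_m, shape k) prior on the upper bound θ of Uniform(0, θ) is conjugate: posterior is Pareto(max(x_m, max xᵢ), k + n).
Sample maximum = 18.8; prior scale x_m = 15.39 → posterior scale = max = 18.80.
Posterior shape = 3.82 + 5 = 8.82.
E[θ|data] = k·x_m/(k−1) = 8.82·18.80/7.82 = 21.2041.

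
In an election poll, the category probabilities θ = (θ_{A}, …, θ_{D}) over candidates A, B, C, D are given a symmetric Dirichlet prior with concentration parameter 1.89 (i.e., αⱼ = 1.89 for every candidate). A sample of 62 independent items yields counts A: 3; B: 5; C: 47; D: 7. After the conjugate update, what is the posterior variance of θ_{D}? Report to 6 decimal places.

The Dirichlet prior is conjugate to the Multinomial likelihood: each posterior αⱼ = prior αⱼ + observed count nⱼ.
Posterior concentration: (4.89, 6.89, 48.89, 8.89), total = 69.56.
Var[θ_j] = α_j(Σα−α_j)/((Σα)²(Σα+1)) = 8.89·60.67/(69.56²·70.56) = 0.001580.

0.001580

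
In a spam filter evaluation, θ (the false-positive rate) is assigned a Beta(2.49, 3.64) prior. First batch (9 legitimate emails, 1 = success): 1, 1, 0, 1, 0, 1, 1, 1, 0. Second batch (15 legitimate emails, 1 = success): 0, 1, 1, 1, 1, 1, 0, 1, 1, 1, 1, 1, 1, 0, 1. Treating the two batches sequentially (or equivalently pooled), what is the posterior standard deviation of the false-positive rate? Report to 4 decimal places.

0.0836

The Beta prior is conjugate to a Binomial/Bernoulli likelihood; the update adds successes to α and failures to β.
After batch 1: Beta(2.49+6, 3.64+3) = Beta(8.49, 6.64).
After batch 2: Beta(8.49+12, 6.64+3) = Beta(20.49, 9.64).
Var = αβ/((α+β)²(α+β+1)) = 20.49·9.64/(30.13²·31.13) = 0.00698943; SD = √0.00698943 = 0.0836.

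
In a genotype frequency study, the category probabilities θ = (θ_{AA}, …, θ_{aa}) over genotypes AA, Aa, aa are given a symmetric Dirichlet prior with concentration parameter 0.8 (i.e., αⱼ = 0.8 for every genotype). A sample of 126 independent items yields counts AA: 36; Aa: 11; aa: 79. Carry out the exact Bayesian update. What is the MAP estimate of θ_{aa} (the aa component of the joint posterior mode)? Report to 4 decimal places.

The Dirichlet prior is conjugate to the Multinomial likelihood: each posterior αⱼ = prior αⱼ + observed count nⱼ.
Posterior concentration: (36.8, 11.8, 79.8), total = 128.4.
Joint mode component: (α_{aa}−1)/(Σα−K) = 78.8/125.4 = 0.6284.

0.6284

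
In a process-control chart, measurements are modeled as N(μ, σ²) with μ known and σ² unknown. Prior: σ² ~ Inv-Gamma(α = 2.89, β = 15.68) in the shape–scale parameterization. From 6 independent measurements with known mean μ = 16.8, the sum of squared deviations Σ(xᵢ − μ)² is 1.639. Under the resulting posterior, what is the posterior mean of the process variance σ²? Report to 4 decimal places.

With known mean μ and an Inverse-Gamma(α, β) prior on σ², the Normal likelihood is conjugate: posterior is Inv-Gamma(α + n/2, β + Σ(xᵢ−μ)²/2).
Posterior: Inv-Gamma(2.89 + 6/2, 15.68 + 1.639/2) = Inv-Gamma(5.89, 16.4995).
E[σ²|data] = β/(α−1) = 16.4995/4.89 = 3.3741.

3.3741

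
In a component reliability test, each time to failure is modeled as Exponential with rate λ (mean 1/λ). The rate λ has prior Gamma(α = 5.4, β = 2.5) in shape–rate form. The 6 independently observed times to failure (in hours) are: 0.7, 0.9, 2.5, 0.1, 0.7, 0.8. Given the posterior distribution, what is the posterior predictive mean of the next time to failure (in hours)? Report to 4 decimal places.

With a Gamma(shape α, rate β) prior on the exponential rate λ, the posterior after n observations with total T = Σxᵢ is Gamma(α+n, β+T).
Sum of observations T = 5.7 hours; n = 6.
Posterior: Gamma(5.4+6, 2.5+5.7) = Gamma(11.4, 8.2).
The predictive distribution for the next observation is Lomax; its mean is β/(α−1) = 8.2/10.4 = 0.7885.

0.7885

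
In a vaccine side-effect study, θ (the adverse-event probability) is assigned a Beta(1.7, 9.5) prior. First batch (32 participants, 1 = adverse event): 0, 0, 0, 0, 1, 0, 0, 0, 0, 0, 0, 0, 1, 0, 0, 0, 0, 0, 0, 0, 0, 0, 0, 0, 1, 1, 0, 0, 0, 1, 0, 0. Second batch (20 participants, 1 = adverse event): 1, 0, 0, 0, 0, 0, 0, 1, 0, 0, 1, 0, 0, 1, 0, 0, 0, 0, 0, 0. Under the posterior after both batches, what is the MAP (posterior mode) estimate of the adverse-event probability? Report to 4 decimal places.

The Beta prior is conjugate to a Binomial/Bernoulli likelihood; the update adds successes to α and failures to β.
After batch 1: Beta(1.7+5, 9.5+27) = Beta(6.7, 36.5).
After batch 2: Beta(6.7+4, 36.5+16) = Beta(10.7, 52.5).
Mode of Beta(a,b) for a,b>1 is (a−1)/(a+b−2) = 9.7/61.2 = 0.1585.

0.1585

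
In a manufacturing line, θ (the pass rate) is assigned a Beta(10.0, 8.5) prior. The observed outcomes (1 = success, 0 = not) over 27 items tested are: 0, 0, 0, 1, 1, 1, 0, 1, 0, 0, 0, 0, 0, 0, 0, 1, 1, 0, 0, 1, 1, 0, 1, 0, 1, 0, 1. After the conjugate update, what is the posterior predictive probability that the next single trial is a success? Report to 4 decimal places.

0.4615

The Beta prior is conjugate to a Binomial/Bernoulli likelihood; the update adds successes to α and failures to β.
Posterior: Beta(α+k, β+n−k) = Beta(10.0+11, 8.5+16) = Beta(21.0, 24.5).
For a single future Bernoulli trial, P(success | data) = α/(α+β) = 0.4615.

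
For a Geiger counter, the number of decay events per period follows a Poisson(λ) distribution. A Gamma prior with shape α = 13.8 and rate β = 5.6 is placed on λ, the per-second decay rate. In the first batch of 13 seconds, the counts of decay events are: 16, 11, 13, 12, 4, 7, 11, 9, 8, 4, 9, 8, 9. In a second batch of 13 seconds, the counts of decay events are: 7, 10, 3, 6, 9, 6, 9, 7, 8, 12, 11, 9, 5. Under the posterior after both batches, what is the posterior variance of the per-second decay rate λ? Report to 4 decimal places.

With a Gamma(shape α, rate β) prior, the Poisson likelihood is conjugate: the posterior is Gamma(α + ΣXᵢ, β + n).
Batch 1: sum of counts S = 121 over n = 13 seconds.
After batch 1: Gamma(α+S, β+n) = Gamma(13.8+121, 5.6+13) = Gamma(134.8, 18.6).
Batch 2: sum of counts S = 102 over n = 13 seconds.
After batch 2: Gamma(α+S, β+n) = Gamma(134.8+102, 18.6+13) = Gamma(236.8, 31.6).
Var = α/β² = 236.8/31.6² = 0.2371.

0.2371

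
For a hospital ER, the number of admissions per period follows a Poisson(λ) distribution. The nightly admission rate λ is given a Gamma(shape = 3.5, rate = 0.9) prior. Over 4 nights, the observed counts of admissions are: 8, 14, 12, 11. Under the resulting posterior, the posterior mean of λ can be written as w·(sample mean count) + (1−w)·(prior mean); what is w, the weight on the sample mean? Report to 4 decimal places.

0.8163

With a Gamma(shape α, rate β) prior, the Poisson likelihood is conjugate: the posterior is Gamma(α + ΣXᵢ, β + n).
Posterior mean = (α₀+S)/(β₀+n) = [n/(β₀+n)]·(S/n) + [β₀/(β₀+n)]·(α₀/β₀), so only n and β₀ enter the weight.
Weight on data w = n/(β₀+n) = 4/(0.9+4) = 4/4.9 = 0.8163.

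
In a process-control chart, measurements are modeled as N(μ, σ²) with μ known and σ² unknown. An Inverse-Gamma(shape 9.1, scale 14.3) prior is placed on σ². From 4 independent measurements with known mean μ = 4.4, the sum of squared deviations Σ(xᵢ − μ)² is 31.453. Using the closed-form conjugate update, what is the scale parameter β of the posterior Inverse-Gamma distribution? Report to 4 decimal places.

With known mean μ and an Inverse-Gamma(α, β) prior on σ², the Normal likelihood is conjugate: posterior is Inv-Gamma(α + n/2, β + Σ(xᵢ−μ)²/2).
Posterior: Inv-Gamma(9.1 + 4/2, 14.3 + 31.453/2) = Inv-Gamma(11.10, 30.0265).
Posterior β = 30.0265.

30.0265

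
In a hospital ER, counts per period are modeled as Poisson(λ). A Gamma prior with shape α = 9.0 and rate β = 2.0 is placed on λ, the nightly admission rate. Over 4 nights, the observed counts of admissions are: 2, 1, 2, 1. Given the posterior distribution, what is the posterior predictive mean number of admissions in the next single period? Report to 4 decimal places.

With a Gamma(shape α, rate β) prior, the Poisson likelihood is conjugate: the posterior is Gamma(α + ΣXᵢ, β + n).
Sum of counts S = 6 over n = 4 nights.
Posterior: Gamma(α+S, β+n) = Gamma(9.0+6, 2.0+4) = Gamma(15.0, 6.0).
The predictive distribution for one future period is NegBinom with mean α/β = 2.5000.

2.5000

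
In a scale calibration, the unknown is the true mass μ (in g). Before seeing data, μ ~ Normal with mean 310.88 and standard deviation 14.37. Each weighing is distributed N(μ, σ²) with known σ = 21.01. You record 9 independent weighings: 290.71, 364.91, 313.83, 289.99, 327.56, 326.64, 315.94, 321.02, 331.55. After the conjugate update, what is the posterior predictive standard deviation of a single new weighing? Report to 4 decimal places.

21.9329

For Normal data with known variance σ², a Normal(μ₀, σ₀²) prior on μ is conjugate. Posterior precision = 1/σ₀² + n/σ²; posterior mean is the precision-weighted average of μ₀ and x̄.
σ₀² = 14.37² = 206.4969, σ² = 21.01² = 441.4201; σ² + n·σ₀² = 441.4201 + 9·206.4969 = 2299.8922.
Posterior precision = 1/σ₀² + n/σ² = 1/206.4969 + 9/441.4201 = (σ² + n·σ₀²)/(σ₀²σ²) = 2299.8922/(206.4969·441.4201); posterior variance σₙ² = σ₀²σ²/(σ² + n·σ₀²) = 206.4969·441.4201/2299.8922 = 39.633111.
Predictive variance for one new observation = σₙ² + σ² = 206.4969·441.4201/2299.8922 + 441.4201 = σ²·(σ₀² + 2299.8922)/2299.8922 = 441.4201·2506.3891/2299.8922 = 481.053211; SD = √(441.4201·2506.3891/2299.8922) = 21.9329.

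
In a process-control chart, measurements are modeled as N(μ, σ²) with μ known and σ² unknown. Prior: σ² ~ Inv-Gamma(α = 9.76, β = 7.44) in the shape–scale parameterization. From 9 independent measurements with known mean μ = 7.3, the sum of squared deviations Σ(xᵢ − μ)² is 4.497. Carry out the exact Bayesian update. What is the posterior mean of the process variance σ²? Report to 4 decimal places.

With known mean μ and an Inverse-Gamma(α, β) prior on σ², the Normal likelihood is conjugate: posterior is Inv-Gamma(α + n/2, β + Σ(xᵢ−μ)²/2).
Posterior: Inv-Gamma(9.76 + 9/2, 7.44 + 4.497/2) = Inv-Gamma(14.26, 9.6885).
E[σ²|data] = β/(α−1) = 9.6885/13.26 = 0.7307.

0.7307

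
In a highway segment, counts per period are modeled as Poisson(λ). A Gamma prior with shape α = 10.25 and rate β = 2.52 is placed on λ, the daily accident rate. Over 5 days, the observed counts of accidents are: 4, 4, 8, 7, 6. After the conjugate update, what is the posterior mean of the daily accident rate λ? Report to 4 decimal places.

5.2194

With a Gamma(shape α, rate β) prior, the Poisson likelihood is conjugate: the posterior is Gamma(α + ΣXᵢ, β + n).
Sum of counts S = 29 over n = 5 days.
Posterior: Gamma(α+S, β+n) = Gamma(10.25+29, 2.52+5) = Gamma(39.25, 7.52).
Posterior mean = α/β = 39.25/7.52 = 5.2194.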